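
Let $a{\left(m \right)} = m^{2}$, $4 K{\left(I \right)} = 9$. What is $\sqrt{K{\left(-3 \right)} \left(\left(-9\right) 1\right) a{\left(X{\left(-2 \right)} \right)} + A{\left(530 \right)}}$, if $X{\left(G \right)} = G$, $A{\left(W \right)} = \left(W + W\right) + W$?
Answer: $\sqrt{1509} \approx 38.846$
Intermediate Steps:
$K{\left(I \right)} = \frac{9}{4}$ ($K{\left(I \right)} = \frac{1}{4} \cdot 9 = \frac{9}{4}$)
$A{\left(W \right)} = 3 W$ ($A{\left(W \right)} = 2 W + W = 3 W$)
$\sqrt{K{\left(-3 \right)} \left(\left(-9\right) 1\right) a{\left(X{\left(-2 \right)} \right)} + A{\left(530 \right)}} = \sqrt{\frac{9 \left(\left(-9\right) 1\right)}{4} \left(-2\right)^{2} + 3 \cdot 530} = \sqrt{\frac{9}{4} \left(-9\right) 4 + 1590} = \sqrt{\left(- \frac{81}{4}\right) 4 + 1590} = \sqrt{-81 + 1590} = \sqrt{1509}$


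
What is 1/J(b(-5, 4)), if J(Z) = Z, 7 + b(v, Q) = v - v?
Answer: -1/7 ≈ -0.14286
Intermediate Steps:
b(v, Q) = -7 (b(v, Q) = -7 + (v - v) = -7 + 0 = -7)
1/J(b(-5, 4)) = 1/(-7) = -1/7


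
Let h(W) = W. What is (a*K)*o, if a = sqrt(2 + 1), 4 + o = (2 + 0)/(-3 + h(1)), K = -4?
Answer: 20*sqrt(3) ≈ 34.641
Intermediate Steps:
o = -5 (o = -4 + (2 + 0)/(-3 + 1) = -4 + 2/(-2) = -4 + 2*(-1/2) = -4 - 1 = -5)
a = sqrt(3) ≈ 1.7320
(a*K)*o = (sqrt(3)*(-4))*(-5) = -4*sqrt(3)*(-5) = 20*sqrt(3)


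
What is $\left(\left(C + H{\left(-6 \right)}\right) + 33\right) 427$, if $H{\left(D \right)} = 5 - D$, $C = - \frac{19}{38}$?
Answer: $\frac{37149}{2} \approx 18575.0$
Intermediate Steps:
$C = - \frac{1}{2}$ ($C = \left(-19\right) \frac{1}{38} = - \frac{1}{2} \approx -0.5$)
$\left(\left(C + H{\left(-6 \right)}\right) + 33\right) 427 = \left(\left(- \frac{1}{2} + \left(5 - -6\right)\right) + 33\right) 427 = \left(\left(- \frac{1}{2} + \left(5 + 6\right)\right) + 33\right) 427 = \left(\left(- \frac{1}{2} + 11\right) + 33\right) 427 = \left(\frac{21}{2} + 33\right) 427 = \frac{87}{2} \cdot 427 = \frac{37149}{2}$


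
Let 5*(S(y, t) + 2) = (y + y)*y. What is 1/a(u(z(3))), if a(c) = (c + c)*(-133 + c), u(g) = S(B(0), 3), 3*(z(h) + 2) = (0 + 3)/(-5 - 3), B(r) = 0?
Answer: 1/540 ≈ 0.0018519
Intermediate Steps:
z(h) = -17/8 (z(h) = -2 + ((0 + 3)/(-5 - 3))/3 = -2 + (3/(-8))/3 = -2 + (3*(-1/8))/3 = -2 + (1/3)*(-3/8) = -2 - 1/8 = -17/8)
S(y, t) = -2 + 2*y**2/5 (S(y, t) = -2 + ((y + y)*y)/5 = -2 + ((2*y)*y)/5 = -2 + (2*y**2)/5 = -2 + 2*y**2/5)
u(g) = -2 (u(g) = -2 + (2/5)*0**2 = -2 + (2/5)*0 = -2 + 0 = -2)
a(c) = 2*c*(-133 + c) (a(c) = (2*c)*(-133 + c) = 2*c*(-133 + c))
1/a(u(z(3))) = 1/(2*(-2)*(-133 - 2)) = 1/(2*(-2)*(-135)) = 1/540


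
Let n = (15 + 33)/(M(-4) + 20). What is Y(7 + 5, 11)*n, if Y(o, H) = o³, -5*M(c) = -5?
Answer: 27648/7 ≈ 3949.7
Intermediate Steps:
M(c) = 1 (M(c) = -⅕*(-5) = 1)
n = 16/7 (n = (15 + 33)/(1 + 20) = 48/21 = 48*(1/21) = 16/7 ≈ 2.2857)
Y(7 + 5, 11)*n = (7 + 5)³*(16/7) = 12³*(16/7) = 1728*(16/7) = 27648/7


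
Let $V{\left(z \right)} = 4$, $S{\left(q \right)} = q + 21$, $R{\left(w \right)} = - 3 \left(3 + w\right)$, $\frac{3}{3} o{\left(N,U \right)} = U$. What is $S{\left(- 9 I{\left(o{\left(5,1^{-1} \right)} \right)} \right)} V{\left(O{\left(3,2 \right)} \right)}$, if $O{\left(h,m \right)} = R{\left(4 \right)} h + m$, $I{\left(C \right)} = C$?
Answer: $48$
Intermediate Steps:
$o{\left(N,U \right)} = U$
$R{\left(w \right)} = -9 - 3 w$
$S{\left(q \right)} = 21 + q$
$O{\left(h,m \right)} = m - 21 h$ ($O{\left(h,m \right)} = \left(-9 - 12\right) h + m = - 21 h + m = m - 21 h$)
$S{\left(- 9 I{\left(o{\left(5,1^{-1} \right)} \right)} \right)} V{\left(O{\left(3,2 \right)} \right)} = \left(21 - \frac{9}{1}\right) 4 = \left(21 - 9\right) 4 = 12 \cdot 4 = 48$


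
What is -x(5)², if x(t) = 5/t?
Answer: -1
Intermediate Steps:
-x(5)² = -(5/5)² = -(5*(⅕))² = -1*1² = -1*1 = -1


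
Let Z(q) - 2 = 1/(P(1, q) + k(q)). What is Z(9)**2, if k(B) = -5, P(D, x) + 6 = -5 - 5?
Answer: 1681/441 ≈ 3.8118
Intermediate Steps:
P(D, x) = -16 (P(D, x) = -6 + (-5 - 5) = -6 - 10 = -16)
Z(q) = 41/21 (Z(q) = 2 + 1/(-16 - 5) = 2 + 1/(-21) = 2 - 1/21 = 41/21)
Z(9)**2 = (41/21)**2 = 1681/441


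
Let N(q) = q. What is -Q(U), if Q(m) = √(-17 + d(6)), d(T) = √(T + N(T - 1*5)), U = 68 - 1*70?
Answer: -I*√(17 - √7) ≈ -3.7887*I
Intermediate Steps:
U = -2 (U = 68 - 70 = -2)
d(T) = √(-5 + 2*T) (d(T) = √(T + (T - 1*5)) = √(T + (T - 5)) = √(T + (-5 + T)) = √(-5 + 2*T))
Q(m) = √(-17 + √7) (Q(m) = √(-17 + √(-5 + 2*6)) = √(-17 + √(-5 + 12)) = √(-17 + √7))
-Q(U) = -√(-17 + √7)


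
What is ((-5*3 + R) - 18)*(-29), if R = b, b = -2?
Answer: 1015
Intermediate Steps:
R = -2
((-5*3 + R) - 18)*(-29) = ((-5*3 - 2) - 18)*(-29) = ((-15 - 2) - 18)*(-29) = (-17 - 18)*(-29) = -35*(-29) = 1015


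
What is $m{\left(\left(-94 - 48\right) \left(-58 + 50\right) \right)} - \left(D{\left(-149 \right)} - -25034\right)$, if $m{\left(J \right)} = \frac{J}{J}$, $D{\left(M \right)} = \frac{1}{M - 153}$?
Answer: $- \frac{7559965}{302} \approx -25033.0$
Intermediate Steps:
$D{\left(M \right)} = \frac{1}{-153 + M}$
$m{\left(J \right)} = 1$
$m{\left(\left(-94 - 48\right) \left(-58 + 50\right) \right)} - \left(D{\left(-149 \right)} - -25034\right) = 1 - \left(\frac{1}{-153 - 149} - -25034\right) = 1 - \left(\frac{1}{-302} + 25034\right) = 1 - \left(- \frac{1}{302} + 25034\right) = 1 - \frac{7560267}{302} = - \frac{7559965}{302}$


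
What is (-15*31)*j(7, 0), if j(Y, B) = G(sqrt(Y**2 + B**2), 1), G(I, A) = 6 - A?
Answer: -2325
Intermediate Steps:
j(Y, B) = 5 (j(Y, B) = 6 - 1*1 = 6 - 1 = 5)
(-15*31)*j(7, 0) = -15*31*5 = -465*5 = -2325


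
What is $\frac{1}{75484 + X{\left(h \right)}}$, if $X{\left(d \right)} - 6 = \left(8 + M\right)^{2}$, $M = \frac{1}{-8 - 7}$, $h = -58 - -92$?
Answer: $\frac{225}{16999411} \approx 1.3236 \cdot 10^{-5}$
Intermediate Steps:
$h = 34$ ($h = -58 + 92 = 34$)
$M = - \frac{1}{15}$ ($M = \frac{1}{-15} = - \frac{1}{15} \approx -0.066667$)
$X{\left(d \right)} = \frac{15511}{225}$ ($X{\left(d \right)} = 6 + \left(8 - \frac{1}{15}\right)^{2} = 6 + \left(\frac{119}{15}\right)^{2} = 6 + \frac{14161}{225} = \frac{15511}{225}$)
$\frac{1}{75484 + X{\left(h \right)}} = \frac{1}{75484 + \frac{15511}{225}} = \frac{1}{\frac{16999411}{225}} = \frac{225}{16999411}$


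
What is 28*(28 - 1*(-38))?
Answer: 1848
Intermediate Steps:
28*(28 - 1*(-38)) = 28*(28 + 38) = 28*66 = 1848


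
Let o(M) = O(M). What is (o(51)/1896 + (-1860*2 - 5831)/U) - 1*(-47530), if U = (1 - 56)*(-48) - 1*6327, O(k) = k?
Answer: 110759744431/2330184 ≈ 47533.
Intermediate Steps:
o(M) = M
U = -3687 (U = -55*(-48) - 6327 = 2640 - 6327 = -3687)
(o(51)/1896 + (-1860*2 - 5831)/U) - 1*(-47530) = (51/1896 + (-1860*2 - 5831)/(-3687)) - 1*(-47530) = (51*(1/1896) + (-3720 - 5831)*(-1/3687)) + 47530 = (17/632 - 9551*(-1/3687)) + 47530 = (17/632 + 9551/3687) + 47530 = 6098911/2330184 + 47530 = 110759744431/2330184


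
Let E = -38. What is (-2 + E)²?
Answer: 1600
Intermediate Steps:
(-2 + E)² = (-2 - 38)² = (-40)² = 1600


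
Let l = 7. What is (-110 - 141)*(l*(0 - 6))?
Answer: 10542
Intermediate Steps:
(-110 - 141)*(l*(0 - 6)) = (-110 - 141)*(7*(0 - 6)) = -1757*(-6) = -251*(-42) = 10542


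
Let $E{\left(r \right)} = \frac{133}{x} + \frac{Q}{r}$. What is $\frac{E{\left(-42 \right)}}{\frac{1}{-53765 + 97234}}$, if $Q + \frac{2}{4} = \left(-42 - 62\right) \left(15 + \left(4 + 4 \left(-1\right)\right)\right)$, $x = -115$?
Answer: $\frac{15116040467}{9660} \approx 1.5648 \cdot 10^{6}$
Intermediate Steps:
$Q = - \frac{3121}{2}$ ($Q = - \frac{1}{2} + \left(-42 - 62\right) \left(15 + \left(4 + 4 \left(-1\right)\right)\right) = - \frac{1}{2} - 104 \left(15 + \left(4 - 4\right)\right) = - \frac{1}{2} - 104 \left(15 + 0\right) = - \frac{1}{2} - 1560 = - \frac{3121}{2} \approx -1560.5$)
$E{\left(r \right)} = - \frac{133}{115} - \frac{3121}{2 r}$ ($E{\left(r \right)} = \frac{133}{-115} - \frac{3121}{2 r} = 133 \left(- \frac{1}{115}\right) - \frac{3121}{2 r} = - \frac{133}{115} - \frac{3121}{2 r}$)
$\frac{E{\left(-42 \right)}}{\frac{1}{-53765 + 97234}} = \frac{\frac{1}{230} \frac{1}{-42} \left(-358915 - -11172\right)}{\frac{1}{-53765 + 97234}} = \frac{\frac{1}{230} \left(- \frac{1}{42}\right) \left(-358915 + 11172\right)}{\frac{1}{43469}} = \frac{1}{230} \left(- \frac{1}{42}\right) \left(-347743\right) \frac{1}{\frac{1}{43469}} = \frac{347743}{9660} \cdot 43469 = \frac{15116040467}{9660}$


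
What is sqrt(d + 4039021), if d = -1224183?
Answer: sqrt(2814838) ≈ 1677.7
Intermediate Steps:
sqrt(d + 4039021) = sqrt(-1224183 + 4039021) = sqrt(2814838)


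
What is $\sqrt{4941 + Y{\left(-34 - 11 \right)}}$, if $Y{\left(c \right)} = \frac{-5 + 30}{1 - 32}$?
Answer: $\frac{\sqrt{4747526}}{31} \approx 70.286$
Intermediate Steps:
$Y{\left(c \right)} = - \frac{25}{31}$ ($Y{\left(c \right)} = \frac{25}{-31} = 25 \left(- \frac{1}{31}\right) = - \frac{25}{31}$)
$\sqrt{4941 + Y{\left(-34 - 11 \right)}} = \sqrt{4941 - \frac{25}{31}} = \sqrt{\frac{153146}{31}} = \frac{\sqrt{4747526}}{31}$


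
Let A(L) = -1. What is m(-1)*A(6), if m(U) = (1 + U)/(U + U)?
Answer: 0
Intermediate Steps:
m(U) = (1 + U)/(2*U) (m(U) = (1 + U)/((2*U)) = (1 + U)*(1/(2*U)) = (1 + U)/(2*U))
m(-1)*A(6) = ((½)*(1 - 1)/(-1))*(-1) = ((½)*(-1)*0)*(-1) = 0*(-1) = 0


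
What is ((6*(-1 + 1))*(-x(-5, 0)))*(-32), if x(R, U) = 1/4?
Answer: 0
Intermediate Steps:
x(R, U) = ¼
((6*(-1 + 1))*(-x(-5, 0)))*(-32) = ((6*(-1 + 1))*(-1*¼))*(-32) = ((6*0)*(-¼))*(-32) = (0*(-¼))*(-32) = 0*(-32) = 0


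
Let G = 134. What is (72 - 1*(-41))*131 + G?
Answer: 14937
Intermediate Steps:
(72 - 1*(-41))*131 + G = (72 - 1*(-41))*131 + 134 = (72 + 41)*131 + 134 = 113*131 + 134 = 14803 + 134 = 14937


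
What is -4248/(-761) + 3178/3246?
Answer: 8103733/1235103 ≈ 6.5612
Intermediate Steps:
-4248/(-761) + 3178/3246 = -4248*(-1/761) + 3178*(1/3246) = 4248/761 + 1589/1623 = 8103733/1235103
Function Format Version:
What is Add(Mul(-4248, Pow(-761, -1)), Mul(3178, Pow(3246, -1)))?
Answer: Rational(8103733, 1235103) ≈ 6.5612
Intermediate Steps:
Add(Mul(-4248, Pow(-761, -1)), Mul(3178, Pow(3246, -1))) = Add(Mul(-4248, Rational(-1, 761)), Mul(3178, Rational(1, 3246))) = Add(Rational(4248, 761), Rational(1589, 1623)) = Rational(8103733, 1235103)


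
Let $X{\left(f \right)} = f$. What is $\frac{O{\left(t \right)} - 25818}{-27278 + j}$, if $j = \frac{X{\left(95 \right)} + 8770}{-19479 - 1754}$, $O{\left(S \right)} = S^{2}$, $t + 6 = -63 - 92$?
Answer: $- \frac{2186999}{579202639} \approx -0.0037759$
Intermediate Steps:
$t = -161$ ($t = -6 - 155 = -161$)
$j = - \frac{8865}{21233}$ ($j = \frac{95 + 8770}{-19479 - 1754} = \frac{8865}{-21233} = 8865 \left(- \frac{1}{21233}\right) = - \frac{8865}{21233} \approx -0.41751$)
$\frac{O{\left(t \right)} - 25818}{-27278 + j} = \frac{\left(-161\right)^{2} - 25818}{-27278 - \frac{8865}{21233}} = \frac{25921 - 25818}{- \frac{579202639}{21233}} = 103 \left(- \frac{21233}{579202639}\right) = - \frac{2186999}{579202639}$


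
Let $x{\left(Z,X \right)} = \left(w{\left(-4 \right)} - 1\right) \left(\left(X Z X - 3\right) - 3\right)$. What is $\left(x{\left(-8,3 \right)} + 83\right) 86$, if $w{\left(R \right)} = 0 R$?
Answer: $13846$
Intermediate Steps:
$w{\left(R \right)} = 0$
$x{\left(Z,X \right)} = 6 - Z X^{2}$ ($x{\left(Z,X \right)} = \left(0 - 1\right) \left(\left(X Z X - 3\right) - 3\right) = - (\left(Z X^{2} - 3\right) - 3) = - (\left(-3 + Z X^{2}\right) - 3) = - (-6 + Z X^{2}) = 6 - Z X^{2}$)
$\left(x{\left(-8,3 \right)} + 83\right) 86 = \left(\left(6 - - 8 \cdot 3^{2}\right) + 83\right) 86 = \left(\left(6 - \left(-8\right) 9\right) + 83\right) 86 = \left(\left(6 + 72\right) + 83\right) 86 = \left(78 + 83\right) 86 = 161 \cdot 86 = 13846$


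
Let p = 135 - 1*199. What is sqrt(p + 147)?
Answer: sqrt(83) ≈ 9.1104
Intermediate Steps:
p = -64 (p = 135 - 199 = -64)
sqrt(p + 147) = sqrt(-64 + 147) = sqrt(83)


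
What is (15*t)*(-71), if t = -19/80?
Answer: 4047/16 ≈ 252.94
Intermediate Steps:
t = -19/80 (t = -19*1/80 = -19/80 ≈ -0.23750)
(15*t)*(-71) = (15*(-19/80))*(-71) = -57/16*(-71) = 4047/16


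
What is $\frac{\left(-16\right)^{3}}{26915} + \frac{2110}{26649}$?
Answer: $- \frac{1068646}{14637915} \approx -0.073005$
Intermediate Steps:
$\frac{\left(-16\right)^{3}}{26915} + \frac{2110}{26649} = \left(-4096\right) \frac{1}{26915} + 2110 \cdot \frac{1}{26649} = - \frac{4096}{26915} + \frac{2110}{26649} = - \frac{1068646}{14637915}$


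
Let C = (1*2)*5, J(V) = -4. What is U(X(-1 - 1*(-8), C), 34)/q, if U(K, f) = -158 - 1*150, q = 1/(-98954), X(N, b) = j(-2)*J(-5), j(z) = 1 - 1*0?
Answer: 30477832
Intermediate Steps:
j(z) = 1 (j(z) = 1 + 0 = 1)
C = 10 (C = 2*5 = 10)
X(N, b) = -4 (X(N, b) = 1*(-4) = -4)
q = -1/98954 ≈ -1.0106e-5
U(K, f) = -308 (U(K, f) = -158 - 150 = -308)
U(X(-1 - 1*(-8), C), 34)/q = -308/(-1/98954) = -308*(-98954) = 30477832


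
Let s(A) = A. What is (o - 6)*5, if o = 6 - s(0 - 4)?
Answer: 20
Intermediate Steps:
o = 10 (o = 6 - (0 - 4) = 6 - 1*(-4) = 6 + 4 = 10)
(o - 6)*5 = (10 - 6)*5 = 4*5 = 20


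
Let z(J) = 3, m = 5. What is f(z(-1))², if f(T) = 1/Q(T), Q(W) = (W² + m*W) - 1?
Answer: 1/529 ≈ 0.0018904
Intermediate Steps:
Q(W) = -1 + W² + 5*W (Q(W) = (W² + 5*W) - 1 = -1 + W² + 5*W)
f(T) = 1/(-1 + T² + 5*T)
f(z(-1))² = (1/(-1 + 3² + 5*3))² = (1/(-1 + 9 + 15))² = (1/23)² = 1/529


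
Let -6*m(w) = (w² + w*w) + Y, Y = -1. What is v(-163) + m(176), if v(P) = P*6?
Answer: -67819/6 ≈ -11303.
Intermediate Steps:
v(P) = 6*P
m(w) = ⅙ - w²/3 (m(w) = -((w² + w*w) - 1)/6 = -((w² + w²) - 1)/6 = -(2*w² - 1)/6 = -(-1 + 2*w²)/6 = ⅙ - w²/3)
v(-163) + m(176) = 6*(-163) + (⅙ - ⅓*176²) = -978 + (⅙ - ⅓*30976) = -978 + (⅙ - 30976/3) = -978 - 61951/6 = -67819/6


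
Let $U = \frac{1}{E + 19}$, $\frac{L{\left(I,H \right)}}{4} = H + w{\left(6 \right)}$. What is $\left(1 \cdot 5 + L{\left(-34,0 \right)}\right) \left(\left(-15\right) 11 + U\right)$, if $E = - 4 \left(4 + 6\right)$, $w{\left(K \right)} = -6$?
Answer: $\frac{65854}{21} \approx 3135.9$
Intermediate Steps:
$E = -40$ ($E = \left(-4\right) 10 = -40$)
$L{\left(I,H \right)} = -24 + 4 H$ ($L{\left(I,H \right)} = 4 \left(H - 6\right) = 4 \left(-6 + H\right) = -24 + 4 H$)
$U = - \frac{1}{21}$ ($U = \frac{1}{-40 + 19} = \frac{1}{-21} = - \frac{1}{21} \approx -0.047619$)
$\left(1 \cdot 5 + L{\left(-34,0 \right)}\right) \left(\left(-15\right) 11 + U\right) = \left(1 \cdot 5 + \left(-24 + 4 \cdot 0\right)\right) \left(\left(-15\right) 11 - \frac{1}{21}\right) = \left(5 + \left(-24 + 0\right)\right) \left(-165 - \frac{1}{21}\right) = \left(5 - 24\right) \left(- \frac{3466}{21}\right) = \left(-19\right) \left(- \frac{3466}{21}\right) = \frac{65854}{21}$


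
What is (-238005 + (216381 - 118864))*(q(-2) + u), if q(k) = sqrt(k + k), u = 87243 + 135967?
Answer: -31358326480 - 280976*I ≈ -3.1358e+10 - 2.8098e+5*I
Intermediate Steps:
u = 223210
q(k) = sqrt(2)*sqrt(k) (q(k) = sqrt(2*k) = sqrt(2)*sqrt(k))
(-238005 + (216381 - 118864))*(q(-2) + u) = (-238005 + (216381 - 118864))*(sqrt(2)*sqrt(-2) + 223210) = (-238005 + 97517)*(sqrt(2)*(I*sqrt(2)) + 223210) = -140488*(2*I + 223210) = -140488*(223210 + 2*I) = -31358326480 - 280976*I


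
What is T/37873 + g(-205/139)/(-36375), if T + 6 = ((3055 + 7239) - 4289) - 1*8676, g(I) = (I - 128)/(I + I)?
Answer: -13535236377/188276151250 ≈ -0.071890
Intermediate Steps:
g(I) = (-128 + I)/(2*I) (g(I) = (-128 + I)/((2*I)) = (-128 + I)*(1/(2*I)) = (-128 + I)/(2*I))
T = -2677 (T = -6 + (((3055 + 7239) - 4289) - 1*8676) = -6 + ((10294 - 4289) - 8676) = -6 + (6005 - 8676) = -6 - 2671 = -2677)
T/37873 + g(-205/139)/(-36375) = -2677/37873 + ((-128 - 205/139)/(2*((-205/139))))/(-36375) = -2677*1/37873 + ((-128 - 205*1/139)/(2*((-205*1/139))))*(-1/36375) = -2677/37873 + ((-128 - 205/139)/(2*(-205/139)))*(-1/36375) = -2677/37873 + ((1/2)*(-139/205)*(-17997/139))*(-1/36375) = -2677/37873 + (17997/410)*(-1/36375) = -2677/37873 - 5999/4971250 = -13535236377/188276151250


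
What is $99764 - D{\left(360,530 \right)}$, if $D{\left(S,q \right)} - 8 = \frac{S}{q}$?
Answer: $\frac{5287032}{53} \approx 99755.0$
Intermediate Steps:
$D{\left(S,q \right)} = 8 + \frac{S}{q}$
$99764 - D{\left(360,530 \right)} = 99764 - \left(8 + \frac{360}{530}\right) = 99764 - \left(8 + 360 \cdot \frac{1}{530}\right) = 99764 - \left(8 + \frac{36}{53}\right) = 99764 - \frac{460}{53} = \frac{5287032}{53}$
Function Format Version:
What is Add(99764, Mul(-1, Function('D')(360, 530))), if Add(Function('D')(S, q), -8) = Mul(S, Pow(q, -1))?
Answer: Rational(5287032, 53) ≈ 99755.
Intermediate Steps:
Function('D')(S, q) = Add(8, Mul(S, Pow(q, -1)))
Add(99764, Mul(-1, Function('D')(360, 530))) = Add(99764, Mul(-1, Add(8, Mul(360, Pow(530, -1))))) = Add(99764, Mul(-1, Add(8, Mul(360, Rational(1, 530))))) = Add(99764, Mul(-1, Add(8, Rational(36, 53)))) = Add(99764, Mul(-1, Rational(460, 53))) = Add(99764, Rational(-460, 53)) = Rational(5287032, 53)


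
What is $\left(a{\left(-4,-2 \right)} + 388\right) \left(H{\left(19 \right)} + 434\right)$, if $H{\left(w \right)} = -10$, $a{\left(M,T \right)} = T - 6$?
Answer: $161120$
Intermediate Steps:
$a{\left(M,T \right)} = -6 + T$ ($a{\left(M,T \right)} = T - 6 = -6 + T$)
$\left(a{\left(-4,-2 \right)} + 388\right) \left(H{\left(19 \right)} + 434\right) = \left(\left(-6 - 2\right) + 388\right) \left(-10 + 434\right) = \left(-8 + 388\right) 424 = 380 \cdot 424 = 161120$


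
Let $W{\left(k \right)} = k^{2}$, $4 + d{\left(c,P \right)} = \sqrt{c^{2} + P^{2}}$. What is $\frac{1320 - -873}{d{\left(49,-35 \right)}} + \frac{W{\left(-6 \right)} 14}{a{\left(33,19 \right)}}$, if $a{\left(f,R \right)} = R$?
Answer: $\frac{52266}{1805} + \frac{15351 \sqrt{74}}{3610} \approx 65.536$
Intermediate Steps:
$d{\left(c,P \right)} = -4 + \sqrt{P^{2} + c^{2}}$ ($d{\left(c,P \right)} = -4 + \sqrt{c^{2} + P^{2}} = -4 + \sqrt{P^{2} + c^{2}}$)
$\frac{1320 - -873}{d{\left(49,-35 \right)}} + \frac{W{\left(-6 \right)} 14}{a{\left(33,19 \right)}} = \frac{1320 - -873}{-4 + \sqrt{\left(-35\right)^{2} + 49^{2}}} + \frac{\left(-6\right)^{2} \cdot 14}{19} = \frac{1320 + 873}{-4 + \sqrt{1225 + 2401}} + 36 \cdot 14 \cdot \frac{1}{19} = \frac{2193}{-4 + \sqrt{3626}} + 504 \cdot \frac{1}{19} = \frac{2193}{-4 + 7 \sqrt{74}} + \frac{504}{19} = \frac{504}{19} + \frac{2193}{-4 + 7 \sqrt{74}}$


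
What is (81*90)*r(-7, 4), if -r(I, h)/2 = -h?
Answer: 58320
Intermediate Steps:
r(I, h) = 2*h (r(I, h) = -(-2)*h = 2*h)
(81*90)*r(-7, 4) = (81*90)*(2*4) = 7290*8 = 58320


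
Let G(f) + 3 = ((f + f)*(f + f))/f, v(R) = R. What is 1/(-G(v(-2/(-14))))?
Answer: 7/17 ≈ 0.41176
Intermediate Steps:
G(f) = -3 + 4*f (G(f) = -3 + ((f + f)*(f + f))/f = -3 + ((2*f)*(2*f))/f = -3 + (4*f**2)/f = -3 + 4*f)
1/(-G(v(-2/(-14)))) = 1/(-(-3 + 4*(-2/(-14)))) = 1/(-(-3 + 4*(-2*(-1/14)))) = 1/(-(-3 + 4*(1/7))) = 1/(-(-3 + 4/7)) = 1/(-1*(-17/7)) = 1/(17/7) = 7/17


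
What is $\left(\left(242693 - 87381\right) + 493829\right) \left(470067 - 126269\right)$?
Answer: $223173377518$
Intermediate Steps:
$\left(\left(242693 - 87381\right) + 493829\right) \left(470067 - 126269\right) = \left(155312 + 493829\right) 343798 = 649141 \cdot 343798 = 223173377518$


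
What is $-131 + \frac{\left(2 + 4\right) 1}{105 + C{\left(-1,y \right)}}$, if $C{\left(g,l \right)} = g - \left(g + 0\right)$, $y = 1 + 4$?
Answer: $- \frac{4583}{35} \approx -130.94$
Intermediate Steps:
$y = 5$
$C{\left(g,l \right)} = 0$ ($C{\left(g,l \right)} = g - g = 0$)
$-131 + \frac{\left(2 + 4\right) 1}{105 + C{\left(-1,y \right)}} = -131 + \frac{\left(2 + 4\right) 1}{105 + 0} = -131 + \frac{6 \cdot 1}{105} = -131 + \frac{1}{105} \cdot 6 = -131 + \frac{2}{35} = - \frac{4583}{35}$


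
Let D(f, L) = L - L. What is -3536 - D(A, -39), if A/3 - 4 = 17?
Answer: -3536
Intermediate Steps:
A = 63 (A = 12 + 3*17 = 12 + 51 = 63)
D(f, L) = 0
-3536 - D(A, -39) = -3536 - 1*0 = -3536 + 0 = -3536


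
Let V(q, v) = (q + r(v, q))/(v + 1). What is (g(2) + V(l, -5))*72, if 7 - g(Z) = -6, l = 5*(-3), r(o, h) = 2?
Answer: 1170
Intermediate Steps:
l = -15
g(Z) = 13 (g(Z) = 7 - 1*(-6) = 7 + 6 = 13)
V(q, v) = (2 + q)/(1 + v) (V(q, v) = (q + 2)/(v + 1) = (2 + q)/(1 + v))
(g(2) + V(l, -5))*72 = (13 + (2 - 15)/(1 - 5))*72 = (13 - 13/(-4))*72 = (13 - ¼*(-13))*72 = (13 + 13/4)*72 = (65/4)*72 = 1170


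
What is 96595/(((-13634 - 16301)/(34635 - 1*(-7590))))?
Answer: -815744775/5987 ≈ -1.3625e+5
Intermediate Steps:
96595/(((-13634 - 16301)/(34635 - 1*(-7590)))) = 96595/((-29935/(34635 + 7590))) = 96595/((-29935/42225)) = 96595/((-29935*1/42225)) = 96595/(-5987/8445) = 96595*(-8445/5987) = -815744775/5987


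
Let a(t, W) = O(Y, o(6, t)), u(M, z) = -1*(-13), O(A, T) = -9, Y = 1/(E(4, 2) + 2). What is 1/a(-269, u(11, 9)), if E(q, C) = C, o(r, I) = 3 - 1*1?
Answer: -⅑ ≈ -0.11111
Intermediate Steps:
o(r, I) = 2 (o(r, I) = 3 - 1 = 2)
Y = ¼ (Y = 1/(2 + 2) = 1/4 = ¼ ≈ 0.25000)
u(M, z) = 13
a(t, W) = -9
1/a(-269, u(11, 9)) = 1/(-9) = -⅑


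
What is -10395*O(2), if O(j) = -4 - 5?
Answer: 93555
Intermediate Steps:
O(j) = -9
-10395*O(2) = -10395*(-9) = 93555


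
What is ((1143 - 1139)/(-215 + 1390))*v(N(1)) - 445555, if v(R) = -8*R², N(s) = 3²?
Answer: -523529717/1175 ≈ -4.4556e+5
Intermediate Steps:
N(s) = 9
((1143 - 1139)/(-215 + 1390))*v(N(1)) - 445555 = ((1143 - 1139)/(-215 + 1390))*(-8*9²) - 445555 = (4/1175)*(-8*81) - 445555 = (4*(1/1175))*(-648) - 445555 = (4/1175)*(-648) - 445555 = -2592/1175 - 445555 = -523529717/1175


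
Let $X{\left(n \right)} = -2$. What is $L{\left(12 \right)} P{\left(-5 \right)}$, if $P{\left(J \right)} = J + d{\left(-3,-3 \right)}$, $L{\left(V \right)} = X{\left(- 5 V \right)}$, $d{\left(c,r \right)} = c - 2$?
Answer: $20$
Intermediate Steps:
$d{\left(c,r \right)} = -2 + c$ ($d{\left(c,r \right)} = c - 2 = -2 + c$)
$L{\left(V \right)} = -2$
$P{\left(J \right)} = -5 + J$ ($P{\left(J \right)} = J - 5 = -5 + J$)
$L{\left(12 \right)} P{\left(-5 \right)} = - 2 \left(-5 - 5\right) = \left(-2\right) \left(-10\right) = 20$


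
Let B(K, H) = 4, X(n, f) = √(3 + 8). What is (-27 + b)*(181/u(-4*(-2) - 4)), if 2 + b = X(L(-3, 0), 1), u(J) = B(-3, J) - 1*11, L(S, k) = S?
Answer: 5249/7 - 181*√11/7 ≈ 664.10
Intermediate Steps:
X(n, f) = √11
u(J) = -7 (u(J) = 4 - 1*11 = 4 - 11 = -7)
b = -2 + √11 ≈ 1.3166
(-27 + b)*(181/u(-4*(-2) - 4)) = (-27 + (-2 + √11))*(181/(-7)) = (-29 + √11)*(181*(-⅐)) = (-29 + √11)*(-181/7) = 5249/7 - 181*√11/7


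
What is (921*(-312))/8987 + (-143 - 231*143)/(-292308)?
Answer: -20924283926/656742999 ≈ -31.861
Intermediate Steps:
(921*(-312))/8987 + (-143 - 231*143)/(-292308) = -287352*1/8987 + (-143 - 33033)*(-1/292308) = -287352/8987 - 33176*(-1/292308) = -287352/8987 + 8294/73077 = -20924283926/656742999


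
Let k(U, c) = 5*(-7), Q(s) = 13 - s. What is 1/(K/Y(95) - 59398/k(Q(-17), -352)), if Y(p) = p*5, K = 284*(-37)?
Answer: 3325/5569254 ≈ 0.00059703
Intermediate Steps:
k(U, c) = -35
K = -10508
Y(p) = 5*p
1/(K/Y(95) - 59398/k(Q(-17), -352)) = 1/(-10508/(5*95) - 59398/(-35)) = 1/(-10508/475 - 59398*(-1/35)) = 1/(-10508*1/475 + 59398/35) = 1/(-10508/475 + 59398/35) = 1/(5569254/3325) = 3325/5569254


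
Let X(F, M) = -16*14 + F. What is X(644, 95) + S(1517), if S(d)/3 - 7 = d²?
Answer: 6904308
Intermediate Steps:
S(d) = 21 + 3*d²
X(F, M) = -224 + F
X(644, 95) + S(1517) = (-224 + 644) + (21 + 3*1517²) = 420 + (21 + 3*2301289) = 420 + (21 + 6903867) = 420 + 6903888 = 6904308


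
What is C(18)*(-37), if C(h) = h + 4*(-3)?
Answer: -222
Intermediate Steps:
C(h) = -12 + h (C(h) = h - 12 = -12 + h)
C(18)*(-37) = (-12 + 18)*(-37) = 6*(-37) = -222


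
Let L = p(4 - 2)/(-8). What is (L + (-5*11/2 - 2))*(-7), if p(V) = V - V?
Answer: 413/2 ≈ 206.50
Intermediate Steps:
p(V) = 0
L = 0 (L = 0/(-8) = 0*(-⅛) = 0)
(L + (-5*11/2 - 2))*(-7) = (0 + (-5*11/2 - 2))*(-7) = (0 + (-55*½ - 2))*(-7) = (0 + (-55/2 - 2))*(-7) = (0 - 59/2)*(-7) = -59/2*(-7) = 413/2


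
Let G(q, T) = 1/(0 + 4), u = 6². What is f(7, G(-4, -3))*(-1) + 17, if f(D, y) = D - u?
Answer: 46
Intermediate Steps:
u = 36
G(q, T) = ¼ (G(q, T) = 1/4 = ¼)
f(D, y) = -36 + D (f(D, y) = D - 1*36 = D - 36 = -36 + D)
f(7, G(-4, -3))*(-1) + 17 = (-36 + 7)*(-1) + 17 = -29*(-1) + 17 = 29 + 17 = 46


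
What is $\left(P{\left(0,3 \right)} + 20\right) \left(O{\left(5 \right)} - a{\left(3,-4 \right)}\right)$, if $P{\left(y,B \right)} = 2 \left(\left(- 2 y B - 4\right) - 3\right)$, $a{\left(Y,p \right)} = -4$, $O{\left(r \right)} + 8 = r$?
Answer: $6$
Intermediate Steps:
$O{\left(r \right)} = -8 + r$
$P{\left(y,B \right)} = -14 - 4 B y$ ($P{\left(y,B \right)} = 2 \left(\left(- 2 B y - 4\right) - 3\right) = 2 \left(\left(-4 - 2 B y\right) - 3\right) = 2 \left(-7 - 2 B y\right) = -14 - 4 B y$)
$\left(P{\left(0,3 \right)} + 20\right) \left(O{\left(5 \right)} - a{\left(3,-4 \right)}\right) = \left(\left(-14 - 12 \cdot 0\right) + 20\right) \left(\left(-8 + 5\right) - -4\right) = \left(\left(-14 + 0\right) + 20\right) \left(-3 + 4\right) = \left(-14 + 20\right) 1 = 6 \cdot 1 = 6$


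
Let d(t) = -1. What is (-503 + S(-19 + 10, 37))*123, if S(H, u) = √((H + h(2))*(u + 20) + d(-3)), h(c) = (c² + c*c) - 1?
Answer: -61869 + 123*I*√115 ≈ -61869.0 + 1319.0*I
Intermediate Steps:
h(c) = -1 + 2*c² (h(c) = (c² + c²) - 1 = 2*c² - 1 = -1 + 2*c²)
S(H, u) = √(-1 + (7 + H)*(20 + u)) (S(H, u) = √((H + (-1 + 2*2²))*(u + 20) - 1) = √((H + (-1 + 2*4))*(20 + u) - 1) = √((H + (-1 + 8))*(20 + u) - 1) = √((H + 7)*(20 + u) - 1) = √((7 + H)*(20 + u) - 1) = √(-1 + (7 + H)*(20 + u)))
(-503 + S(-19 + 10, 37))*123 = (-503 + √(139 + 7*37 + 20*(-19 + 10) + (-19 + 10)*37))*123 = (-503 + √(139 + 259 + 20*(-9) - 9*37))*123 = (-503 + √(139 + 259 - 180 - 333))*123 = (-503 + √(-115))*123 = (-503 + I*√115)*123 = -61869 + 123*I*√115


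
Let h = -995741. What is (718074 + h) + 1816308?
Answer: 1538641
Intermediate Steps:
(718074 + h) + 1816308 = (718074 - 995741) + 1816308 = -277667 + 1816308 = 1538641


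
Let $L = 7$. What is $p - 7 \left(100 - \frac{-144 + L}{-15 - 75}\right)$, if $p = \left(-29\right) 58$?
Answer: $- \frac{213421}{90} \approx -2371.3$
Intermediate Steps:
$p = -1682$
$p - 7 \left(100 - \frac{-144 + L}{-15 - 75}\right) = -1682 - 7 \left(100 - \frac{-144 + 7}{-15 - 75}\right) = -1682 - 7 \left(100 - - \frac{137}{-90}\right) = -1682 - 7 \left(100 - \left(-137\right) \left(- \frac{1}{90}\right)\right) = -1682 - 7 \left(100 - \frac{137}{90}\right) = -1682 - 7 \cdot \frac{8863}{90} = -1682 - \frac{62041}{90} = - \frac{213421}{90}$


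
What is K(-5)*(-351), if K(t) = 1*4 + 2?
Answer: -2106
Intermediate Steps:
K(t) = 6 (K(t) = 4 + 2 = 6)
K(-5)*(-351) = 6*(-351) = -2106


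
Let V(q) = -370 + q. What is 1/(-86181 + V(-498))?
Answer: -1/87049 ≈ -1.1488e-5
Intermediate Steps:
1/(-86181 + V(-498)) = 1/(-86181 + (-370 - 498)) = 1/(-86181 - 868) = 1/(-87049) = -1/87049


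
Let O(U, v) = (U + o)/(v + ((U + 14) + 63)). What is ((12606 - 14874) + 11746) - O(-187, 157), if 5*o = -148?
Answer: 2228413/235 ≈ 9482.6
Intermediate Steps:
o = -148/5 (o = (⅕)*(-148) = -148/5 ≈ -29.600)
O(U, v) = (-148/5 + U)/(77 + U + v) (O(U, v) = (U - 148/5)/(v + ((U + 14) + 63)) = (-148/5 + U)/(v + ((14 + U) + 63)) = (-148/5 + U)/(v + (77 + U)) = (-148/5 + U)/(77 + U + v))
((12606 - 14874) + 11746) - O(-187, 157) = ((12606 - 14874) + 11746) - (-148/5 - 187)/(77 - 187 + 157) = (-2268 + 11746) - (-1083)/(47*5) = 9478 - (-1083)/(47*5) = 9478 - 1*(-1083/235) = 9478 + 1083/235 = 2228413/235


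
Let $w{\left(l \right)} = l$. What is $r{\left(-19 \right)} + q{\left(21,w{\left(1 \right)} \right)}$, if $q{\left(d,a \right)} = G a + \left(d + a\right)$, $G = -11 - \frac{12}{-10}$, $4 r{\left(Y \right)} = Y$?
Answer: $\frac{149}{20} \approx 7.45$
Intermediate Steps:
$r{\left(Y \right)} = \frac{Y}{4}$
$G = - \frac{49}{5}$ ($G = -11 - 12 \left(- \frac{1}{10}\right) = -11 - - \frac{6}{5} = -11 + \frac{6}{5} = - \frac{49}{5} \approx -9.8$)
$q{\left(d,a \right)} = d - \frac{44 a}{5}$ ($q{\left(d,a \right)} = - \frac{49 a}{5} + \left(d + a\right) = - \frac{49 a}{5} + \left(a + d\right) = d - \frac{44 a}{5}$)
$r{\left(-19 \right)} + q{\left(21,w{\left(1 \right)} \right)} = \frac{1}{4} \left(-19\right) + \left(21 - \frac{44}{5}\right) = - \frac{19}{4} + \left(21 - \frac{44}{5}\right) = - \frac{19}{4} + \frac{61}{5} = \frac{149}{20}$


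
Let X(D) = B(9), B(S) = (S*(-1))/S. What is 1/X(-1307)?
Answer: -1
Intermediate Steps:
B(S) = -1 (B(S) = (-S)/S = -1)
X(D) = -1
1/X(-1307) = 1/(-1) = -1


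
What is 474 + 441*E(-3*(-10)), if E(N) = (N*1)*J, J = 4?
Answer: 53394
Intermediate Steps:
E(N) = 4*N (E(N) = (N*1)*4 = N*4 = 4*N)
474 + 441*E(-3*(-10)) = 474 + 441*(4*(-3*(-10))) = 474 + 441*(4*30) = 474 + 441*120 = 474 + 52920 = 53394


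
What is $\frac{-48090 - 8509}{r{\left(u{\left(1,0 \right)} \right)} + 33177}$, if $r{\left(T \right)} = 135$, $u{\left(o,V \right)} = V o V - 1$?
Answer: $- \frac{56599}{33312} \approx -1.6991$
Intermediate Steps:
$u{\left(o,V \right)} = -1 + o V^{2}$ ($u{\left(o,V \right)} = o V^{2} - 1 = -1 + o V^{2}$)
$\frac{-48090 - 8509}{r{\left(u{\left(1,0 \right)} \right)} + 33177} = \frac{-48090 - 8509}{135 + 33177} = - \frac{56599}{33312}$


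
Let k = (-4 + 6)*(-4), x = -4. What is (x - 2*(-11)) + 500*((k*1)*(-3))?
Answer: 12018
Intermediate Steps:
k = -8 (k = 2*(-4) = -8)
(x - 2*(-11)) + 500*((k*1)*(-3)) = (-4 - 2*(-11)) + 500*(-8*1*(-3)) = (-4 + 22) + 500*(-8*(-3)) = 18 + 500*24 = 18 + 12000 = 12018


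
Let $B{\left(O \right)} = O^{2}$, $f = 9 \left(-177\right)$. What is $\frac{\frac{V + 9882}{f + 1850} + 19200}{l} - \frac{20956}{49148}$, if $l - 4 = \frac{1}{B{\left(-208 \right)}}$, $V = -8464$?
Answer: $\frac{2623572658495113}{546472299263} \approx 4800.9$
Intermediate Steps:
$f = -1593$
$l = \frac{173057}{43264}$ ($l = 4 + \frac{1}{\left(-208\right)^{2}} = 4 + \frac{1}{43264} = \frac{173057}{43264} \approx 4.0$)
$\frac{\frac{V + 9882}{f + 1850} + 19200}{l} - \frac{20956}{49148} = \frac{\frac{-8464 + 9882}{-1593 + 1850} + 19200}{\frac{173057}{43264}} - \frac{20956}{49148} = \left(\frac{1418}{257} + 19200\right) \frac{43264}{173057} - \frac{5239}{12287} = \frac{4935818}{257} \cdot \frac{43264}{173057} - \frac{5239}{12287} = \frac{213543229952}{44475649} - \frac{5239}{12287} = \frac{2623572658495113}{546472299263}$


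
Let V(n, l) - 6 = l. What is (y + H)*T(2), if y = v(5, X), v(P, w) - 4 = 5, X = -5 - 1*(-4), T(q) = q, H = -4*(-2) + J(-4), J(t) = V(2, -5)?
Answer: 36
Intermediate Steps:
V(n, l) = 6 + l
J(t) = 1 (J(t) = 6 - 5 = 1)
H = 9 (H = -4*(-2) + 1 = 8 + 1 = 9)
X = -1 (X = -5 + 4 = -1)
v(P, w) = 9 (v(P, w) = 4 + 5 = 9)
y = 9
(y + H)*T(2) = (9 + 9)*2 = 18*2 = 36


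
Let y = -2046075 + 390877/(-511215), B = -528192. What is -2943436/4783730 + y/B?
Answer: 30063731348350267/9226437226140960 ≈ 3.2584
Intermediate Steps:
y = -1045984622002/511215 (y = -2046075 + 390877*(-1/511215) = -2046075 - 390877/511215 = -1045984622002/511215 ≈ -2.0461e+6)
-2943436/4783730 + y/B = -2943436/4783730 - 1045984622002/511215/(-528192) = -2943436*1/4783730 - 1045984622002/511215*(-1/528192) = -1471718/2391865 + 522992311001/135009836640 = 30063731348350267/9226437226140960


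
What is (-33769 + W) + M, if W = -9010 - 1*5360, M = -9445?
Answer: -57584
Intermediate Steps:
W = -14370 (W = -9010 - 5360 = -14370)
(-33769 + W) + M = (-33769 - 14370) - 9445 = -48139 - 9445 = -57584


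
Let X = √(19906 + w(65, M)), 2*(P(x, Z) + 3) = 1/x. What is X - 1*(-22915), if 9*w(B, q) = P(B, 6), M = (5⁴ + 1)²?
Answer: 22915 + √3027652030/390 ≈ 23056.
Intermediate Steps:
P(x, Z) = -3 + 1/(2*x)
M = 391876 (M = (625 + 1)² = 626² = 391876)
w(B, q) = -⅓ + 1/(18*B) (w(B, q) = (-3 + 1/(2*B))/9 = -⅓ + 1/(18*B))
X = √3027652030/390 (X = √(19906 + (1/18)*(1 - 6*65)/65) = √(19906 + (1/18)*(1/65)*(1 - 390)) = √(19906 + (1/18)*(1/65)*(-389)) = √(19906 - 389/1170) = √(23289631/1170) = √3027652030/390 ≈ 141.09)
X - 1*(-22915) = √3027652030/390 - 1*(-22915) = √3027652030/390 + 22915 = 22915 + √3027652030/390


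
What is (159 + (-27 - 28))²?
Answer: 10816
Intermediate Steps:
(159 + (-27 - 28))² = (159 - 55)² = 104² = 10816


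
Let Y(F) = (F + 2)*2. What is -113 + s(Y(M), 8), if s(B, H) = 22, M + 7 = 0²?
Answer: -91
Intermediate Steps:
M = -7 (M = -7 + 0² = -7 + 0 = -7)
Y(F) = 4 + 2*F (Y(F) = (2 + F)*2 = 4 + 2*F)
-113 + s(Y(M), 8) = -113 + 22 = -91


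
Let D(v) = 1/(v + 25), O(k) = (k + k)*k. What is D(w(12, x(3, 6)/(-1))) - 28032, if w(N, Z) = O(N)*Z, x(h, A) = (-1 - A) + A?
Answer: -8774015/313 ≈ -28032.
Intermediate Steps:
x(h, A) = -1
O(k) = 2*k² (O(k) = (2*k)*k = 2*k²)
w(N, Z) = 2*Z*N² (w(N, Z) = (2*N²)*Z = 2*Z*N²)
D(v) = 1/(25 + v)
D(w(12, x(3, 6)/(-1))) - 28032 = 1/(25 + 2*(-1/(-1))*12²) - 28032 = 1/(25 + 2*(-1*(-1))*144) - 28032 = 1/(25 + 2*1*144) - 28032 = 1/(25 + 288) - 28032 = 1/313 - 28032 = -8774015/313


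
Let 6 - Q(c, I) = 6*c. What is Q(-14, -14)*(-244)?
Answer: -21960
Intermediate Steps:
Q(c, I) = 6 - 6*c
Q(-14, -14)*(-244) = (6 - 6*(-14))*(-244) = (6 + 84)*(-244) = 90*(-244) = -21960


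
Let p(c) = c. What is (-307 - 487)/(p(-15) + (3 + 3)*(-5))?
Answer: 794/45 ≈ 17.644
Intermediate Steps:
(-307 - 487)/(p(-15) + (3 + 3)*(-5)) = (-307 - 487)/(-15 + (3 + 3)*(-5)) = -794/(-15 + 6*(-5)) = -794/(-15 - 30) = -794/(-45) = -794*(-1/45) = 794/45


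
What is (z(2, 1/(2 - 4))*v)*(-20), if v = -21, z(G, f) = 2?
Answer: 840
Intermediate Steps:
(z(2, 1/(2 - 4))*v)*(-20) = (2*(-21))*(-20) = -42*(-20) = 840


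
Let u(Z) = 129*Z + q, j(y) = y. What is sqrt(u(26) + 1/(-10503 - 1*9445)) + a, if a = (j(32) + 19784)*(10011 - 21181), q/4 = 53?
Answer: -221344720 + sqrt(354748085629)/9974 ≈ -2.2134e+8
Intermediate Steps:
q = 212 (q = 4*53 = 212)
a = -221344720 (a = (32 + 19784)*(10011 - 21181) = 19816*(-11170) = -221344720)
u(Z) = 212 + 129*Z (u(Z) = 129*Z + 212 = 212 + 129*Z)
sqrt(u(26) + 1/(-10503 - 1*9445)) + a = sqrt((212 + 129*26) + 1/(-10503 - 1*9445)) - 221344720 = sqrt((212 + 3354) + 1/(-10503 - 9445)) - 221344720 = sqrt(3566 + 1/(-19948)) - 221344720 = sqrt(3566 - 1/19948) - 221344720 = sqrt(71134567/19948) - 221344720 = sqrt(354748085629)/9974 - 221344720 = -221344720 + sqrt(354748085629)/9974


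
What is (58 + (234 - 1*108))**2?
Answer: 33856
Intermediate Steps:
(58 + (234 - 1*108))**2 = (58 + (234 - 108))**2 = (58 + 126)**2 = 184**2 = 33856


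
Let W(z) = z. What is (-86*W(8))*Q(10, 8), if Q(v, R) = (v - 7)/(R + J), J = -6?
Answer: -1032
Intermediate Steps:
Q(v, R) = (-7 + v)/(-6 + R) (Q(v, R) = (v - 7)/(R - 6) = (-7 + v)/(-6 + R))
(-86*W(8))*Q(10, 8) = (-86*8)*((-7 + 10)/(-6 + 8)) = -688*3/2 = -1032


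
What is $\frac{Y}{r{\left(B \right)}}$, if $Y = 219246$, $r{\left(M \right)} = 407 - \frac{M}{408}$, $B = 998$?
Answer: $\frac{44726184}{82529} \approx 541.95$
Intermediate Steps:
$r{\left(M \right)} = 407 - \frac{M}{408}$ ($r{\left(M \right)} = 407 - M \frac{1}{408} = 407 - \frac{M}{408}$)
$\frac{Y}{r{\left(B \right)}} = \frac{219246}{407 - \frac{499}{204}} = \frac{219246}{\frac{82529}{204}} = 219246 \cdot \frac{204}{82529} = \frac{44726184}{82529}$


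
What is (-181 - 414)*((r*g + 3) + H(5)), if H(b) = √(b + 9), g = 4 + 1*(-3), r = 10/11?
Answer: -25585/11 - 595*√14 ≈ -4552.2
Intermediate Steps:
r = 10/11 (r = 10*(1/11) = 10/11 ≈ 0.90909)
g = 1 (g = 4 - 3 = 1)
H(b) = √(9 + b)
(-181 - 414)*((r*g + 3) + H(5)) = (-181 - 414)*(((10/11)*1 + 3) + √(9 + 5)) = -595*((10/11 + 3) + √14) = -595*(43/11 + √14) = -25585/11 - 595*√14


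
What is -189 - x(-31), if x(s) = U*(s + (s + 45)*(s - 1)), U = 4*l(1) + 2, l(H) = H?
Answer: 2685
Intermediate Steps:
U = 6 (U = 4*1 + 2 = 4 + 2 = 6)
x(s) = 6*s + 6*(-1 + s)*(45 + s) (x(s) = 6*(s + (s + 45)*(s - 1)) = 6*(s + (45 + s)*(-1 + s)) = 6*(s + (-1 + s)*(45 + s)) = 6*s + 6*(-1 + s)*(45 + s))
-189 - x(-31) = -189 - (-270 + 6*(-31)² + 270*(-31)) = -189 - (-270 + 6*961 - 8370) = -189 - (-270 + 5766 - 8370) = -189 - 1*(-2874) = -189 + 2874 = 2685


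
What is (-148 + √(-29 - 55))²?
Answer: 21820 - 592*I*√21 ≈ 21820.0 - 2712.9*I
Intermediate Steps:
(-148 + √(-29 - 55))² = (-148 + √(-84))² = (-148 + 2*I*√21)²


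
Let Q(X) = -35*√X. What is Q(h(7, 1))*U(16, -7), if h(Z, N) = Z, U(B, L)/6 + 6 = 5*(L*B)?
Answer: 118860*√7 ≈ 3.1447e+5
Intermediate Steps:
U(B, L) = -36 + 30*B*L (U(B, L) = -36 + 6*(5*(L*B)) = -36 + 6*(5*(B*L)) = -36 + 6*(5*B*L) = -36 + 30*B*L)
Q(h(7, 1))*U(16, -7) = (-35*√7)*(-36 + 30*16*(-7)) = (-35*√7)*(-36 - 3360) = -35*√7*(-3396) = 118860*√7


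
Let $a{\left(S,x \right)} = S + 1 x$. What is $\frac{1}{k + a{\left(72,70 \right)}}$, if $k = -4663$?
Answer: $- \frac{1}{4521} \approx -0.00022119$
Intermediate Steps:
$a{\left(S,x \right)} = S + x$
$\frac{1}{k + a{\left(72,70 \right)}} = \frac{1}{-4663 + \left(72 + 70\right)} = \frac{1}{-4663 + 142} = \frac{1}{-4521} = - \frac{1}{4521}$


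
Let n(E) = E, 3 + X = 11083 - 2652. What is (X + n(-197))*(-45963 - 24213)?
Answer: -577618656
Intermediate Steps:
X = 8428 (X = -3 + (11083 - 2652) = -3 + 8431 = 8428)
(X + n(-197))*(-45963 - 24213) = (8428 - 197)*(-45963 - 24213) = 8231*(-70176) = -577618656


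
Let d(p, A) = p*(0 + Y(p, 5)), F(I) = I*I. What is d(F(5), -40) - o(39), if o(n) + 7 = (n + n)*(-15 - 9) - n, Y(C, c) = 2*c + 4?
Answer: 2268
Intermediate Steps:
Y(C, c) = 4 + 2*c
F(I) = I²
o(n) = -7 - 49*n (o(n) = -7 + ((n + n)*(-15 - 9) - n) = -7 + ((2*n)*(-24) - n) = -7 + (-48*n - n) = -7 - 49*n)
d(p, A) = 14*p (d(p, A) = p*(0 + (4 + 2*5)) = p*(0 + (4 + 10)) = p*(0 + 14) = p*14 = 14*p)
d(F(5), -40) - o(39) = 14*5² - (-7 - 49*39) = 14*25 - (-7 - 1911) = 350 - 1*(-1918) = 350 + 1918 = 2268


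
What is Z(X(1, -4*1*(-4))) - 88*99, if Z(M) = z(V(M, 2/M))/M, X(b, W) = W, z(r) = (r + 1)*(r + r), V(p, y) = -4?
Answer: -17421/2 ≈ -8710.5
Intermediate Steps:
z(r) = 2*r*(1 + r) (z(r) = (1 + r)*(2*r) = 2*r*(1 + r))
Z(M) = 24/M (Z(M) = (2*(-4)*(1 - 4))/M = (2*(-4)*(-3))/M = 24/M)
Z(X(1, -4*1*(-4))) - 88*99 = 24/((-4*1*(-4))) - 88*99 = 24/((-4*(-4))) - 8712 = 24/16 - 8712 = 24*(1/16) - 8712 = 3/2 - 8712 = -17421/2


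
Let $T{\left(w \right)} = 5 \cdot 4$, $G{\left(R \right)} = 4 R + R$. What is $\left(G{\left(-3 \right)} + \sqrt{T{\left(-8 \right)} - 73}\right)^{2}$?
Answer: $\left(15 - i \sqrt{53}\right)^{2} \approx 172.0 - 218.4 i$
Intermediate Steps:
$G{\left(R \right)} = 5 R$
$T{\left(w \right)} = 20$
$\left(G{\left(-3 \right)} + \sqrt{T{\left(-8 \right)} - 73}\right)^{2} = \left(5 \left(-3\right) + \sqrt{20 - 73}\right)^{2} = \left(-15 + \sqrt{-53}\right)^{2} = \left(-15 + i \sqrt{53}\right)^{2}$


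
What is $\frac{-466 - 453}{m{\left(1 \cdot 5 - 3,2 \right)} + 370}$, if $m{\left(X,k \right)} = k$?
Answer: $- \frac{919}{372} \approx -2.4704$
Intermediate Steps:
$\frac{-466 - 453}{m{\left(1 \cdot 5 - 3,2 \right)} + 370} = \frac{-466 - 453}{2 + 370} = - \frac{919}{372}$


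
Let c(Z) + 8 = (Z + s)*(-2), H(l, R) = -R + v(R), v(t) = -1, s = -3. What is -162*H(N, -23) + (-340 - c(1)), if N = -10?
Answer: -3900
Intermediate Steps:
H(l, R) = -1 - R (H(l, R) = -R - 1 = -1 - R)
c(Z) = -2 - 2*Z (c(Z) = -8 + (Z - 3)*(-2) = -8 + (-3 + Z)*(-2) = -8 + (6 - 2*Z) = -2 - 2*Z)
-162*H(N, -23) + (-340 - c(1)) = -162*(-1 - 1*(-23)) + (-340 - (-2 - 2*1)) = -162*(-1 + 23) + (-340 - (-2 - 2)) = -162*22 + (-340 - 1*(-4)) = -3564 + (-340 + 4) = -3564 - 336 = -3900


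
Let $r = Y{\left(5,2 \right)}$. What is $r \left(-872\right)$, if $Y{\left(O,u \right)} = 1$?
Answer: $-872$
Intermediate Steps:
$r = 1$
$r \left(-872\right) = 1 \left(-872\right) = -872$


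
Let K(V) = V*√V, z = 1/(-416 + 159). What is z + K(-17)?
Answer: -1/257 - 17*I*√17 ≈ -0.0038911 - 70.093*I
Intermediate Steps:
z = -1/257 (z = 1/(-257) = -1/257 ≈ -0.0038911)
K(V) = V^(3/2)
z + K(-17) = -1/257 + (-17)^(3/2) = -1/257 - 17*I*√17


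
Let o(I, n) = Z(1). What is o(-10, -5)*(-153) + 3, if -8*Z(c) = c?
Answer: 177/8 ≈ 22.125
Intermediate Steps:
Z(c) = -c/8
o(I, n) = -⅛ (o(I, n) = -⅛*1 = -⅛)
o(-10, -5)*(-153) + 3 = -⅛*(-153) + 3 = 153/8 + 3 = 177/8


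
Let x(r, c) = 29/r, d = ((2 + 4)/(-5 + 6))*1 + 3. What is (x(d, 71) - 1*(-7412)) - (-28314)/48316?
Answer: 1612359859/217422 ≈ 7415.8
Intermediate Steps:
d = 9 (d = (6/1)*1 + 3 = (6*1)*1 + 3 = 6*1 + 3 = 6 + 3 = 9)
(x(d, 71) - 1*(-7412)) - (-28314)/48316 = (29/9 - 1*(-7412)) - (-28314)/48316 = (29*(1/9) + 7412) - (-28314)/48316 = (29/9 + 7412) - 1*(-14157/24158) = 66737/9 + 14157/24158 = 1612359859/217422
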